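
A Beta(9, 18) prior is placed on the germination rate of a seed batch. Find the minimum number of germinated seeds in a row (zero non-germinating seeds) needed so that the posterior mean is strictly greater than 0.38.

After k germinated seeds and 0 non-germinating seeds the posterior is Beta(9+k, 18), with mean (9+k)/(9+18+k).
Set (9+k)/(27+k) > 0.38 and solve: k > (0.38·27 − 9)/(1 − 0.38) = 2.032.
The smallest integer exceeding 2.032 is 3.

k = 3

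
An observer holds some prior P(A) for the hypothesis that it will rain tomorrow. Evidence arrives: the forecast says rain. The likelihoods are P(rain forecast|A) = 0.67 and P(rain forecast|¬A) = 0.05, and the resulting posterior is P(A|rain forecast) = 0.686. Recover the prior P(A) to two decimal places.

Bayes' rule in odds form gives O(A|E) = O(A)·[P(E|A)/P(E|¬A)], hence O(A) = O(A|E)/LR.
Posterior odds = 0.686/(1−0.686) = 2.1847. LR = 0.67/0.05 = 13.4000.
Prior odds = 2.1847/13.4000 = 0.1630, so P(A) = 0.1630/(1+0.1630) ≈ 0.14.

P(A) = 0.14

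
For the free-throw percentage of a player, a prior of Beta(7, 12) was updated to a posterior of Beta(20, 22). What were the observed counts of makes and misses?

Beta is conjugate to the binomial likelihood: posterior = Beta(α+s, β+f).
So s = 20 − 7 = 13 and f = 22 − 12 = 10.

13 makes and 10 misses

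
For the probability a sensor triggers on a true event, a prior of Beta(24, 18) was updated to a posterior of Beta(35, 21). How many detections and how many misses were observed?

A Beta(α, β) prior with s successes and f failures in binomial data gives a Beta(α+s, β+f) posterior.
So s = 35 − 24 = 11 and f = 21 − 18 = 3.

11 detections and 3 misses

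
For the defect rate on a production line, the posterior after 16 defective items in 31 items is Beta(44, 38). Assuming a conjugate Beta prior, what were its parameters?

Under Beta–binomial conjugacy the posterior parameters are (a+s, b+f).
So a = 44 − 16 = 28 and b = 38 − 15 = 23.

Beta(28, 23)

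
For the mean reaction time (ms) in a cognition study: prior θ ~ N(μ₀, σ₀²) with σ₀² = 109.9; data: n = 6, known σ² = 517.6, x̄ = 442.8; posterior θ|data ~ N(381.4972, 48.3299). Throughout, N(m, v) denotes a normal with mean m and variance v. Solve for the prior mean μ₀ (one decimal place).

μ₀ = 303.4

With known observation variance, the Normal–Normal posterior has precision τ_n = τ₀ + n/σ² and mean μ_n = (τ₀μ₀ + (n/σ²)x̄)/τ_n.
Here τ₀ = 1/109.9 = 0.009099 and τ_data = 6/517.6 = 0.011592, so τ_n = 0.020691.
Rearranging for μ₀: μ₀ = (μ_n·τ_n − τ_data·x̄)/τ₀ = (381.4972·0.020691 − 0.011592·442.8) / 0.009099 = 2.760621/0.009099 ≈ 303.4.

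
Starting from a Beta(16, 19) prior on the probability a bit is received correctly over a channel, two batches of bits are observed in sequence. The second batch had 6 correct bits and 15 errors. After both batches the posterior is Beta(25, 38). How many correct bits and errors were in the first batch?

3 correct bits and 4 errors

Because Beta–binomial updating is additive in the counts, the combined data contributed (α_post−α_prior, β_post−β_prior) successes and failures.
Total across both batches: 25−16=9 correct bits, 38−19=19 errors.
Subtract the second batch: 9−6=3 correct bits and 19−15=4 errors.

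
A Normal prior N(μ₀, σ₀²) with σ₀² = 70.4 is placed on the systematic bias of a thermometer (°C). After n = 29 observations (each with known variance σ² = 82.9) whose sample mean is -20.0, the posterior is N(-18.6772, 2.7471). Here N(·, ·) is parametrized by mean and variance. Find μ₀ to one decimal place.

With known observation variance, the Normal–Normal posterior has precision τ_n = τ₀ + n/σ² and mean μ_n = (τ₀μ₀ + (n/σ²)x̄)/τ_n.
Here τ₀ = 1/70.4 = 0.014205 and τ_data = 29/82.9 = 0.349819, so τ_n = 0.364024.
Rearranging for μ₀: μ₀ = (μ_n·τ_n − τ_data·x̄)/τ₀ = (-18.6772·0.364024 − 0.349819·-20.0) / 0.014205 = 0.197431/0.014205 ≈ 13.9.

μ₀ = 13.9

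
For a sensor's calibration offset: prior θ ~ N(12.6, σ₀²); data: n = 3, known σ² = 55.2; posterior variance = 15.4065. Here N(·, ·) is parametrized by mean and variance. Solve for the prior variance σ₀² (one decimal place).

σ₀² = 94.7

For the Normal–Normal model with known σ², precisions add: τ_n = τ₀ + n/σ².
So 1/σ₀² = 1/15.4065 − 3/55.2 = 0.064908 − 0.054348 = 0.010560.
Hence σ₀² = 1/0.010560 ≈ 94.7.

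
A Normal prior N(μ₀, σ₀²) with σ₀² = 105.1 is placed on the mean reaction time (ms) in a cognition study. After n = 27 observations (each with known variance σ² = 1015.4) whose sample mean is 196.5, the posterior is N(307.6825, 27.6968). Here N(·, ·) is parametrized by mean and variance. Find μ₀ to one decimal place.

With known observation variance, the Normal–Normal posterior has precision τ_n = τ₀ + n/σ² and mean μ_n = (τ₀μ₀ + (n/σ²)x̄)/τ_n.
Here τ₀ = 1/105.1 = 0.009515 and τ_data = 27/1015.4 = 0.026591, so τ_n = 0.036106.
Rearranging for μ₀: μ₀ = (μ_n·τ_n − τ_data·x̄)/τ₀ = (307.6825·0.036106 − 0.026591·196.5) / 0.009515 = 5.884053/0.009515 ≈ 618.4.

μ₀ = 618.4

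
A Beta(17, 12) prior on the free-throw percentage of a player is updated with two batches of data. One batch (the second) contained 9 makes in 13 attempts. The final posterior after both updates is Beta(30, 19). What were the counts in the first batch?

4 makes and 3 misses

Because Beta–binomial updating is additive in the counts, the combined data contributed (α_post−α_prior, β_post−β_prior) successes and failures.
Total across both batches: 30−17=13 makes, 19−12=7 misses.
Subtract the second batch: 13−9=4 makes and 7−4=3 misses.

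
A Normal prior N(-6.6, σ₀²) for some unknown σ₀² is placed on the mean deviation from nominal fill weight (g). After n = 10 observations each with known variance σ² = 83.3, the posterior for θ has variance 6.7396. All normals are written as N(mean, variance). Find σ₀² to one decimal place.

Posterior precision equals prior precision plus data precision: 1/σ_n² = 1/σ₀² + n/σ².
So 1/σ₀² = 1/6.7396 − 10/83.3 = 0.148377 − 0.120048 = 0.028329.
Hence σ₀² = 1/0.028329 ≈ 35.3.

σ₀² = 35.3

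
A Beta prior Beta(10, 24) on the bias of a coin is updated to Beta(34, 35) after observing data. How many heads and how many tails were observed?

24 heads and 11 tails

A Beta(α, β) prior with s successes and f failures in binomial data gives a Beta(α+s, β+f) posterior.
Match parameters: s=34−10=24, f=35−24=11.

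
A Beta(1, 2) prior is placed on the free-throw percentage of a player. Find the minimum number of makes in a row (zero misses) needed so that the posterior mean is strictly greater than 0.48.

After k makes and 0 misses the posterior is Beta(1+k, 2), with mean (1+k)/(1+2+k).
Set (1+k)/(3+k) > 0.48 and solve: k > (0.48·3 − 1)/(1 − 0.48) = 0.846.
The smallest integer exceeding 0.846 is 1.

k = 1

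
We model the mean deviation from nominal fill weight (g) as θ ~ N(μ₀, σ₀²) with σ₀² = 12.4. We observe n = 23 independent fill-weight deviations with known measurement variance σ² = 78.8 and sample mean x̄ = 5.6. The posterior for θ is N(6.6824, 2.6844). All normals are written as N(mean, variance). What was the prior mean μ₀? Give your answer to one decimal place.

With known observation variance, the Normal–Normal posterior has precision τ_n = τ₀ + n/σ² and mean μ_n = (τ₀μ₀ + (n/σ²)x̄)/τ_n.
Here τ₀ = 1/12.4 = 0.080645 and τ_data = 23/78.8 = 0.291878, so τ_n = 0.372523.
Rearranging for μ₀: μ₀ = (μ_n·τ_n − τ_data·x̄)/τ₀ = (6.6824·0.372523 − 0.291878·5.6) / 0.080645 = 0.854831/0.080645 ≈ 10.6.

μ₀ = 10.6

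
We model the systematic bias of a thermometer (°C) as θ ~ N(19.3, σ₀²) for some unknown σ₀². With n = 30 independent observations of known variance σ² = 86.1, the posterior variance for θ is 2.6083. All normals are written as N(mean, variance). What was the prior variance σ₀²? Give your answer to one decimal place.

Posterior precision equals prior precision plus data precision: 1/σ_n² = 1/σ₀² + n/σ².
So 1/σ₀² = 1/2.6083 − 30/86.1 = 0.383391 − 0.348432 = 0.034959.
Hence σ₀² = 1/0.034959 ≈ 28.6.

σ₀² = 28.6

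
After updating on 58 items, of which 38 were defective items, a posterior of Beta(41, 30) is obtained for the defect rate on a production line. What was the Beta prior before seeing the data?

A Beta(a, b) prior with s successes and f failures in binomial data gives a Beta(a+s, b+f) posterior.
Subtract the data counts: 41−38=3, 30−20=10.

Beta(3, 10)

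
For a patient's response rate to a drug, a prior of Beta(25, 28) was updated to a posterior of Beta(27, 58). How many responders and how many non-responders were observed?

A Beta(α, β) prior with s successes and f failures in binomial data gives a Beta(α+s, β+f) posterior.
Match parameters: s=27−25=2, f=58−28=30.

2 responders and 30 non-responders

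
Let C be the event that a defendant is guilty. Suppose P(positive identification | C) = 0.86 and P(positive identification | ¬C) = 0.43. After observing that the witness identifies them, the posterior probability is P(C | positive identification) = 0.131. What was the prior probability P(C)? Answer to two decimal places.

Bayes' rule in odds form gives O(C|E) = O(C)·[P(E|C)/P(E|¬C)], hence O(C) = O(C|E)/LR.
Posterior odds = 0.131/(1−0.131) = 0.1507. LR = 0.86/0.43 = 2.0000.
Prior odds = 0.1507/2.0000 = 0.0754, so P(C) = 0.0754/(1+0.0754) ≈ 0.07.

P(C) = 0.07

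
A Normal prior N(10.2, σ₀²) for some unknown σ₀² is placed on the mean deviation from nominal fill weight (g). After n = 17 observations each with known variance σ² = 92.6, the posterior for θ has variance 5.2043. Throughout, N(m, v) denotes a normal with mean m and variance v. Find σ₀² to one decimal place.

σ₀² = 116.8

For the Normal–Normal model with known σ², precisions add: τ_n = τ₀ + n/σ².
So 1/σ₀² = 1/5.2043 − 17/92.6 = 0.192149 − 0.183585 = 0.008564.
Hence σ₀² = 1/0.008564 ≈ 116.8.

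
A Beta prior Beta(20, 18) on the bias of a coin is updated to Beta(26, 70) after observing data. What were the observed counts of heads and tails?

Under Beta–binomial conjugacy the posterior parameters are (α+s, β+f).
Match parameters: s=26−20=6, f=70−18=52.

6 heads and 52 tails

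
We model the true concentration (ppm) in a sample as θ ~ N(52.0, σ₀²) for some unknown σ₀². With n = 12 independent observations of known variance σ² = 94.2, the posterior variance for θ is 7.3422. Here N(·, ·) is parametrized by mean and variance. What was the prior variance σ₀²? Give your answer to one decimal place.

Posterior precision equals prior precision plus data precision: 1/σ_n² = 1/σ₀² + n/σ².
So 1/σ₀² = 1/7.3422 − 12/94.2 = 0.136199 − 0.127389 = 0.008810.
Hence σ₀² = 1/0.008810 ≈ 113.5.

σ₀² = 113.5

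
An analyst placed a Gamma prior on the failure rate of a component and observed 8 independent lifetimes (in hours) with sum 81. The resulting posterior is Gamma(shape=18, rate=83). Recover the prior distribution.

Gamma(shape=10, rate=2)

Gamma–exponential conjugacy: posterior shape = α + n, posterior rate = β + Σtᵢ.
So α = 18 − 8 = 10 and β = 83 − 81 = 2.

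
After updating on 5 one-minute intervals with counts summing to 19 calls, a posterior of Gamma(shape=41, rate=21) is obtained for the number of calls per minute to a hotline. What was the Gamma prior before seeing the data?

Gamma(shape=22, rate=16)

Gamma–Poisson conjugacy: posterior shape = α + Σxᵢ, posterior rate = β + n.
So α = 41 − 19 = 22 and β = 21 − 5 = 16.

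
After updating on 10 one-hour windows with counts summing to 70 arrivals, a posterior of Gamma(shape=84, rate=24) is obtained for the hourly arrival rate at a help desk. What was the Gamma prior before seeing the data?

Gamma–Poisson conjugacy: posterior shape = α + Σxᵢ, posterior rate = β + n.
So α = 84 − 70 = 14 and β = 24 − 10 = 14.

Gamma(shape=14, rate=14)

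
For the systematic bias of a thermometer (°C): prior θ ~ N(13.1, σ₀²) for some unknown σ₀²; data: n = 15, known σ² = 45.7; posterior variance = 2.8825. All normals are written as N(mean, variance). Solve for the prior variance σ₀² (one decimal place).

Posterior precision equals prior precision plus data precision: 1/σ_n² = 1/σ₀² + n/σ².
So 1/σ₀² = 1/2.8825 − 15/45.7 = 0.346921 − 0.328228 = 0.018693.
Hence σ₀² = 1/0.018693 ≈ 53.5.

σ₀² = 53.5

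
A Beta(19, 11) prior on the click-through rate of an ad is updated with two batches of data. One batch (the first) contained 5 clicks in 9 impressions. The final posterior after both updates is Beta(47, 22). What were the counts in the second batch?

23 clicks and 7 non-clicks

Sequential conjugate updates are equivalent to a single update on the pooled data, so total successes = posterior α − prior α and total failures = posterior β − prior β.
Total across both batches: 47−19=28 clicks, 22−11=11 non-clicks.
Subtract the first batch: 28−5=23 clicks and 11−4=7 non-clicks.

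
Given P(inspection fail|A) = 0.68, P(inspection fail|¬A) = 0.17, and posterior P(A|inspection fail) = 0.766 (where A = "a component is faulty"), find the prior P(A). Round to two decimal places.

P(A) = 0.45

Bayes' rule in odds form gives O(A|E) = O(A)·[P(E|A)/P(E|¬A)], hence O(A) = O(A|E)/LR.
Posterior odds = 0.766/(1−0.766) = 3.2735. LR = 0.68/0.17 = 4.0000.
Prior odds = 3.2735/4.0000 = 0.8184, so P(A) = 0.8184/(1+0.8184) ≈ 0.45.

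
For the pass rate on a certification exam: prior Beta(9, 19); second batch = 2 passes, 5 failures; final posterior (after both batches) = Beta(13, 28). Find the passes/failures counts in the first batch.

Because Beta–binomial updating is additive in the counts, the combined data contributed (α_post−α_prior, β_post−β_prior) successes and failures.
Total across both batches: 13−9=4 passes, 28−19=9 failures.
Subtract the second batch: 4−2=2 passes and 9−5=4 failures.

2 passes and 4 failures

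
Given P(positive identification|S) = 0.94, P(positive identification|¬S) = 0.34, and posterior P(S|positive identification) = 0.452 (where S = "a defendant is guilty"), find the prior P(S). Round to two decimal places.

In odds form, posterior odds = prior odds × likelihood ratio, so prior odds = posterior odds ÷ LR.
Posterior odds = 0.452/(1−0.452) = 0.8248. LR = 0.94/0.34 = 2.7647.
Prior odds = 0.8248/2.7647 = 0.2983, so P(S) = 0.2983/(1+0.2983) ≈ 0.23.

P(S) = 0.23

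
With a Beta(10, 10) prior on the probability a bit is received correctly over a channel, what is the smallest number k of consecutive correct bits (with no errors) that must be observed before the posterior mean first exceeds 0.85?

After k correct bits and 0 errors the posterior is Beta(10+k, 10), with mean (10+k)/(10+10+k).
Set (10+k)/(20+k) > 0.85 and solve: k > (0.85·20 − 10)/(1 − 0.85) = 46.667.
The smallest integer exceeding 46.667 is 47.

k = 47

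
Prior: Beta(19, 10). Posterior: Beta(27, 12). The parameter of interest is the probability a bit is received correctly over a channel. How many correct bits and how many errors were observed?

Beta is conjugate to the binomial likelihood: posterior = Beta(a+s, b+f).
Match parameters: s=27−19=8, f=12−10=2.

8 correct bits and 2 errors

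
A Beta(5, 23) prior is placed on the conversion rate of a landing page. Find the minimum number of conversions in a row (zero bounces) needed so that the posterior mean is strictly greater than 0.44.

After k conversions and 0 bounces the posterior is Beta(5+k, 23), with mean (5+k)/(5+23+k).
Set (5+k)/(28+k) > 0.44 and solve: k > (0.44·28 − 5)/(1 − 0.44) = 13.071.
The smallest integer exceeding 13.071 is 14, and checking k=14: (19)/(42) = 0.4524 > 0.44.

k = 14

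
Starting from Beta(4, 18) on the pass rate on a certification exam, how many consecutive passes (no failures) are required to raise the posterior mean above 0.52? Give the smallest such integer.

After k passes and 0 failures the posterior is Beta(4+k, 18), with mean (4+k)/(4+18+k).
Set (4+k)/(22+k) > 0.52 and solve: k > (0.52·22 − 4)/(1 − 0.52) = 15.500.
The smallest integer exceeding 15.500 is 16.

k = 16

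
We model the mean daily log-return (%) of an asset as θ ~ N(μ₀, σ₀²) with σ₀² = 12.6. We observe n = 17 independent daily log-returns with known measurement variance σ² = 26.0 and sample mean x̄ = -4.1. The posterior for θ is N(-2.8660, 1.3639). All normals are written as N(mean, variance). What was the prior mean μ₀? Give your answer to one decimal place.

μ₀ = 7.3

With known observation variance, the Normal–Normal posterior has precision τ_n = τ₀ + n/σ² and mean μ_n = (τ₀μ₀ + (n/σ²)x̄)/τ_n.
Here τ₀ = 1/12.6 = 0.079365 and τ_data = 17/26.0 = 0.653846, so τ_n = 0.733211.
Rearranging for μ₀: μ₀ = (μ_n·τ_n − τ_data·x̄)/τ₀ = (-2.8660·0.733211 − 0.653846·-4.1) / 0.079365 = 0.579386/0.079365 ≈ 7.3.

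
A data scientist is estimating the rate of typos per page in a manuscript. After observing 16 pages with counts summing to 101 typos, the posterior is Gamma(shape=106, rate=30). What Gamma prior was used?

Gamma(shape=5, rate=14)

A Gamma(α, β) prior (rate parametrization) on a Poisson rate with n observations summing to S gives posterior Gamma(α+S, β+n).
So α = 106 − 101 = 5 and β = 30 − 16 = 14.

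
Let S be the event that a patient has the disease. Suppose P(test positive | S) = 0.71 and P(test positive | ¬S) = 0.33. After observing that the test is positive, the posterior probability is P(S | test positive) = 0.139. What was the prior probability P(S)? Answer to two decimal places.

Bayes' rule in odds form gives O(S|E) = O(S)·[P(E|S)/P(E|¬S)], hence O(S) = O(S|E)/LR.
Posterior odds = 0.139/(1−0.139) = 0.1614. LR = 0.71/0.33 = 2.1515.
Prior odds = 0.1614/2.1515 = 0.0750, so P(S) = 0.0750/(1+0.0750) ≈ 0.07.

P(S) = 0.07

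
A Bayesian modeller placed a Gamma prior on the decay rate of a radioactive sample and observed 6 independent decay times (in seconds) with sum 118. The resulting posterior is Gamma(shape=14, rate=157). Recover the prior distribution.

For an exponential likelihood with a Gamma(α, β) prior on the rate, n observations with total T give posterior Gamma(α+n, β+T).
So α = 14 − 6 = 8 and β = 157 − 118 = 39.

Gamma(shape=8, rate=39)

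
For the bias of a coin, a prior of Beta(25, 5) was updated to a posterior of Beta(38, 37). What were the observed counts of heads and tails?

13 heads and 32 tails

Beta is conjugate to the binomial likelihood: posterior = Beta(a+s, b+f).
So s = 38 − 25 = 13 and f = 37 − 5 = 32.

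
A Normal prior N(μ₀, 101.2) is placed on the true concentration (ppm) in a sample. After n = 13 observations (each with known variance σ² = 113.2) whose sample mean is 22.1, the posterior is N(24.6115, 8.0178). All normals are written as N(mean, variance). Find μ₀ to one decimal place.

μ₀ = 53.8

The posterior mean is a precision-weighted average: μ_n = (τ₀μ₀ + τ_data·x̄)/(τ₀+τ_data), with τ₀=1/σ₀² and τ_data=n/σ².
Here τ₀ = 1/101.2 = 0.009881 and τ_data = 13/113.2 = 0.114841, so τ_n = 0.124722.
Rearranging for μ₀: μ₀ = (μ_n·τ_n − τ_data·x̄)/τ₀ = (24.6115·0.124722 − 0.114841·22.1) / 0.009881 = 0.531609/0.009881 ≈ 53.8.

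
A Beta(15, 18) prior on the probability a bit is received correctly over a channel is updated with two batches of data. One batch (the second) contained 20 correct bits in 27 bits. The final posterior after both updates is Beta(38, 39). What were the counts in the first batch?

3 correct bits and 14 errors

Sequential conjugate updates are equivalent to a single update on the pooled data, so total successes = posterior α − prior α and total failures = posterior β − prior β.
Total across both batches: 38−15=23 correct bits, 39−18=21 errors.
Subtract the second batch: 23−20=3 correct bits and 21−7=14 errors.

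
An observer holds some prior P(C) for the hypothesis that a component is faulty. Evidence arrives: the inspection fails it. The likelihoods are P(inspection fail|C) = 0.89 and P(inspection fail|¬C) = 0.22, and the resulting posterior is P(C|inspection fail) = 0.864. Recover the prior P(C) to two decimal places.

Bayes' rule in odds form gives O(C|E) = O(C)·[P(E|C)/P(E|¬C)], hence O(C) = O(C|E)/LR.
Posterior odds = 0.864/(1−0.864) = 6.3529. LR = 0.89/0.22 = 4.0455.
Prior odds = 6.3529/4.0455 = 1.5704, so P(C) = 1.5704/(1+1.5704) ≈ 0.61.

P(C) = 0.61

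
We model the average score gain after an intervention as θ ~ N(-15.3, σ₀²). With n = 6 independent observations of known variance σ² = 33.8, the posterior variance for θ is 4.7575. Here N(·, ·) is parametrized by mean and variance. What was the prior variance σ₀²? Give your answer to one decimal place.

σ₀² = 30.6

For the Normal–Normal model with known σ², precisions add: τ_n = τ₀ + n/σ².
So 1/σ₀² = 1/4.7575 − 6/33.8 = 0.210194 − 0.177515 = 0.032679.
Hence σ₀² = 1/0.032679 ≈ 30.6.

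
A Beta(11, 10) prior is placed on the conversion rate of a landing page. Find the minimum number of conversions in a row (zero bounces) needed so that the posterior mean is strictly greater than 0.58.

k = 3

After k conversions and 0 bounces the posterior is Beta(11+k, 10), with mean (11+k)/(11+10+k).
Set (11+k)/(21+k) > 0.58 and solve: k > (0.58·21 − 11)/(1 − 0.58) = 2.810.
The smallest integer exceeding 2.810 is 3.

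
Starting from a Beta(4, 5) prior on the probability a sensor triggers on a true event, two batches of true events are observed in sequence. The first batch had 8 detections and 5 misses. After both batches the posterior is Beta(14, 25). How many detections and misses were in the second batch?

2 detections and 15 misses

Sequential conjugate updates are equivalent to a single update on the pooled data, so total successes = posterior α − prior α and total failures = posterior β − prior β.
Total across both batches: 14−4=10 detections, 25−5=20 misses.
Subtract the first batch: 10−8=2 detections and 20−5=15 misses.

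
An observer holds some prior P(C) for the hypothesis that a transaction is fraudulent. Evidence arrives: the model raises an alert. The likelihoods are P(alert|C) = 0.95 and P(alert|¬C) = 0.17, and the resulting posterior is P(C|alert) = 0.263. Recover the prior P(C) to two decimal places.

P(C) = 0.06

In odds form, posterior odds = prior odds × likelihood ratio, so prior odds = posterior odds ÷ LR.
Posterior odds = 0.263/(1−0.263) = 0.3569. LR = 0.95/0.17 = 5.5882.
Prior odds = 0.3569/5.5882 = 0.0639, so P(C) = 0.0639/(1+0.0639) ≈ 0.06.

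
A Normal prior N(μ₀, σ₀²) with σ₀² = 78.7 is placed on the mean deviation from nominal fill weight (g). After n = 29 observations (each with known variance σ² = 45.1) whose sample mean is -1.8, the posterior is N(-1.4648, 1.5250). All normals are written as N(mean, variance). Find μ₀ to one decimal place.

μ₀ = 15.5

The posterior mean is a precision-weighted average: μ_n = (τ₀μ₀ + τ_data·x̄)/(τ₀+τ_data), with τ₀=1/σ₀² and τ_data=n/σ².
Here τ₀ = 1/78.7 = 0.012706 and τ_data = 29/45.1 = 0.643016, so τ_n = 0.655722.
Rearranging for μ₀: μ₀ = (μ_n·τ_n − τ_data·x̄)/τ₀ = (-1.4648·0.655722 − 0.643016·-1.8) / 0.012706 = 0.196927/0.012706 ≈ 15.5.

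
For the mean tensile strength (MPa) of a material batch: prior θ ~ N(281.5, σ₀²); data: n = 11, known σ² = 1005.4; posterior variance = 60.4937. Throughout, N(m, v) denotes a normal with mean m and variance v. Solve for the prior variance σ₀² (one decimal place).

σ₀² = 178.9

Posterior precision equals prior precision plus data precision: 1/σ_n² = 1/σ₀² + n/σ².
So 1/σ₀² = 1/60.4937 − 11/1005.4 = 0.016531 − 0.010941 = 0.005590.
Hence σ₀² = 1/0.005590 ≈ 178.9.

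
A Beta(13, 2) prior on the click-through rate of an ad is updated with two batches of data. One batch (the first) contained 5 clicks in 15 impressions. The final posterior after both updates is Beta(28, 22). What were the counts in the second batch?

10 clicks and 10 non-clicks

Sequential conjugate updates are equivalent to a single update on the pooled data, so total successes = posterior α − prior α and total failures = posterior β − prior β.
Total across both batches: 28−13=15 clicks, 22−2=20 non-clicks.
Subtract the first batch: 15−5=10 clicks and 20−10=10 non-clicks.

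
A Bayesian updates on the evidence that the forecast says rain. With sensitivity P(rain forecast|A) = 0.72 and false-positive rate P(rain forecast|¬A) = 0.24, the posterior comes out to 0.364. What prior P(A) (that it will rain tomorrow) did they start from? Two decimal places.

P(A) = 0.16

Bayes' rule in odds form gives O(A|E) = O(A)·[P(E|A)/P(E|¬A)], hence O(A) = O(A|E)/LR.
Posterior odds = 0.364/(1−0.364) = 0.5723. LR = 0.72/0.24 = 3.0000.
Prior odds = 0.5723/3.0000 = 0.1908, so P(A) = 0.1908/(1+0.1908) ≈ 0.16.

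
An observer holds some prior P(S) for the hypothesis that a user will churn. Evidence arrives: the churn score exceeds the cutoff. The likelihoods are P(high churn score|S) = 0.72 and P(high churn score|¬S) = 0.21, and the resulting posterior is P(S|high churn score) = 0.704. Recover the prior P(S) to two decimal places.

P(S) = 0.41

In odds form, posterior odds = prior odds × likelihood ratio, so prior odds = posterior odds ÷ LR.
Posterior odds = 0.704/(1−0.704) = 2.3784. LR = 0.72/0.21 = 3.4286.
Prior odds = 2.3784/3.4286 = 0.6937, so P(S) = 0.6937/(1+0.6937) ≈ 0.41.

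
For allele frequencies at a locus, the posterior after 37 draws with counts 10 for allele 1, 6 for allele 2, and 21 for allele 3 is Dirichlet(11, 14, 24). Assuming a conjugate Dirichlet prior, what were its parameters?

Dirichlet(1, 8, 3)

For a Dirichlet(α) prior with multinomial counts c, the posterior is Dirichlet(α + c) componentwise.
Subtract each count from the matching posterior parameter: 11−10=1, 14−6=8, 24−21=3.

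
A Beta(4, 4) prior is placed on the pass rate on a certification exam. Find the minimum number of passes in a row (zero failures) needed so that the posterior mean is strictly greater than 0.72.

k = 7

After k passes and 0 failures the posterior is Beta(4+k, 4), with mean (4+k)/(4+4+k).
Set (4+k)/(8+k) > 0.72 and solve: k > (0.72·8 − 4)/(1 − 0.72) = 6.286.
The smallest integer exceeding 6.286 is 7.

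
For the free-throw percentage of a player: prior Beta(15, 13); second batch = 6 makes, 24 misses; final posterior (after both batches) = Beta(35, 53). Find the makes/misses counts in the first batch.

14 makes and 16 misses

Because Beta–binomial updating is additive in the counts, the combined data contributed (α_post−α_prior, β_post−β_prior) successes and failures.
Total across both batches: 35−15=20 makes, 53−13=40 misses.
Subtract the second batch: 20−6=14 makes and 40−24=16 misses.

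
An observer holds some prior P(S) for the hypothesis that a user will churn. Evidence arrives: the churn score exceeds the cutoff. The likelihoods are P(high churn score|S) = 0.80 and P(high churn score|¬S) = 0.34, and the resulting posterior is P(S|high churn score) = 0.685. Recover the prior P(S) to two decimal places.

P(S) = 0.48

Bayes' rule in odds form gives O(S|E) = O(S)·[P(E|S)/P(E|¬S)], hence O(S) = O(S|E)/LR.
Posterior odds = 0.685/(1−0.685) = 2.1746. LR = 0.80/0.34 = 2.3529.
Prior odds = 2.1746/2.3529 = 0.9242, so P(S) = 0.9242/(1+0.9242) ≈ 0.48.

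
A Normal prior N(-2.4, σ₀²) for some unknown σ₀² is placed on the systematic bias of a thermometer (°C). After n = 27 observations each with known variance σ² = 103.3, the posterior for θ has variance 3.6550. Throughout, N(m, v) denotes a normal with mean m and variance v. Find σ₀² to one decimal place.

Posterior precision equals prior precision plus data precision: 1/σ_n² = 1/σ₀² + n/σ².
So 1/σ₀² = 1/3.6550 − 27/103.3 = 0.273598 − 0.261375 = 0.012223.
Hence σ₀² = 1/0.012223 ≈ 81.8.

σ₀² = 81.8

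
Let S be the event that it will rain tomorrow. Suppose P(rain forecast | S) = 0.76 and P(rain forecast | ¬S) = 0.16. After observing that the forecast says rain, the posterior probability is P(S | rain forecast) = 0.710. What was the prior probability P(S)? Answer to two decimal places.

P(S) = 0.34

Bayes' rule in odds form gives O(S|E) = O(S)·[P(E|S)/P(E|¬S)], hence O(S) = O(S|E)/LR.
Posterior odds = 0.710/(1−0.710) = 2.4483. LR = 0.76/0.16 = 4.7500.
Prior odds = 2.4483/4.7500 = 0.5154, so P(S) = 0.5154/(1+0.5154) ≈ 0.34.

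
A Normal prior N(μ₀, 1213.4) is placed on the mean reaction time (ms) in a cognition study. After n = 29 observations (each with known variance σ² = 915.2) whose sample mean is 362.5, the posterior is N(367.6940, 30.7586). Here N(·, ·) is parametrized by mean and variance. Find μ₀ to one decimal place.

μ₀ = 567.4

The posterior mean is a precision-weighted average: μ_n = (τ₀μ₀ + τ_data·x̄)/(τ₀+τ_data), with τ₀=1/σ₀² and τ_data=n/σ².
Here τ₀ = 1/1213.4 = 0.000824 and τ_data = 29/915.2 = 0.031687, so τ_n = 0.032511.
Rearranging for μ₀: μ₀ = (μ_n·τ_n − τ_data·x̄)/τ₀ = (367.6940·0.032511 − 0.031687·362.5) / 0.000824 = 0.467562/0.000824 ≈ 567.4.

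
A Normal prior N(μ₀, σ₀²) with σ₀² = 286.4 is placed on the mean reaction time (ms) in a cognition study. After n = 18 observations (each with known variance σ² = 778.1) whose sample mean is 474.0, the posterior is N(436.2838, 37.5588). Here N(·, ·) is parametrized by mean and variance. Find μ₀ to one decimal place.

μ₀ = 186.4

The posterior mean is a precision-weighted average: μ_n = (τ₀μ₀ + τ_data·x̄)/(τ₀+τ_data), with τ₀=1/σ₀² and τ_data=n/σ².
Here τ₀ = 1/286.4 = 0.003492 and τ_data = 18/778.1 = 0.023133, so τ_n = 0.026625.
Rearranging for μ₀: μ₀ = (μ_n·τ_n − τ_data·x̄)/τ₀ = (436.2838·0.026625 − 0.023133·474.0) / 0.003492 = 0.651014/0.003492 ≈ 186.4.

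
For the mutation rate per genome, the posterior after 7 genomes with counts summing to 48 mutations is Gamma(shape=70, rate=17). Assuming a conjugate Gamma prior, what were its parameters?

Gamma(shape=22, rate=10)

A Gamma(α, β) prior (rate parametrization) on a Poisson rate with n observations summing to S gives posterior Gamma(α+S, β+n).
So α = 70 − 48 = 22 and β = 17 − 7 = 10.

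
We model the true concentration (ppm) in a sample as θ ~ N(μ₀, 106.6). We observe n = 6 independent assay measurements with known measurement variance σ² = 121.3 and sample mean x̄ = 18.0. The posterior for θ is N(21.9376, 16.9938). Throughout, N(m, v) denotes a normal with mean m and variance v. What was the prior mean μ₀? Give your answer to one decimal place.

With known observation variance, the Normal–Normal posterior has precision τ_n = τ₀ + n/σ² and mean μ_n = (τ₀μ₀ + (n/σ²)x̄)/τ_n.
Here τ₀ = 1/106.6 = 0.009381 and τ_data = 6/121.3 = 0.049464, so τ_n = 0.058845.
Rearranging for μ₀: μ₀ = (μ_n·τ_n − τ_data·x̄)/τ₀ = (21.9376·0.058845 − 0.049464·18.0) / 0.009381 = 0.400566/0.009381 ≈ 42.7.

μ₀ = 42.7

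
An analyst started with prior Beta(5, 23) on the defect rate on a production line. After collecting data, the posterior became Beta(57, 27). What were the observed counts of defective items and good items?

Beta is conjugate to the binomial likelihood: posterior = Beta(a+s, b+f).
Match parameters: s=57−5=52, f=27−23=4.

52 defective items and 4 good items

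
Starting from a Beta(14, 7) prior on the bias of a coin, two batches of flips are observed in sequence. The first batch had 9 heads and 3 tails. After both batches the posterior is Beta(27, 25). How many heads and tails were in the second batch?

4 heads and 15 tails

Sequential conjugate updates are equivalent to a single update on the pooled data, so total successes = posterior α − prior α and total failures = posterior β − prior β.
Total across both batches: 27−14=13 heads, 25−7=18 tails.
Subtract the first batch: 13−9=4 heads and 18−3=15 tails.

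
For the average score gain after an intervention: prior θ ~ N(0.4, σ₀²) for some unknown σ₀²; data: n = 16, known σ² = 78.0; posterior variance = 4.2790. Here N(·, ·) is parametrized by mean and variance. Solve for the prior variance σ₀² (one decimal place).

σ₀² = 35.0

For the Normal–Normal model with known σ², precisions add: τ_n = τ₀ + n/σ².
So 1/σ₀² = 1/4.2790 − 16/78.0 = 0.233699 − 0.205128 = 0.028571.
Hence σ₀² = 1/0.028571 ≈ 35.0.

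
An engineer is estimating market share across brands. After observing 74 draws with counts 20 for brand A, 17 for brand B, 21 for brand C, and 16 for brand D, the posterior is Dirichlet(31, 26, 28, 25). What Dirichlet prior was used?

Dirichlet(11, 9, 7, 9)

For a Dirichlet(α) prior with multinomial counts c, the posterior is Dirichlet(α + c) componentwise.
Subtract each count from the matching posterior parameter: 31−20=11, 26−17=9, 28−21=7, 25−16=9.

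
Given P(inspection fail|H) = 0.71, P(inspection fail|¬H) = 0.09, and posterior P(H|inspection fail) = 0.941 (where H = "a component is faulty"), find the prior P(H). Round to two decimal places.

P(H) = 0.67

In odds form, posterior odds = prior odds × likelihood ratio, so prior odds = posterior odds ÷ LR.
Posterior odds = 0.941/(1−0.941) = 15.9492. LR = 0.71/0.09 = 7.8889.
Prior odds = 15.9492/7.8889 = 2.0217, so P(H) = 2.0217/(1+2.0217) ≈ 0.67.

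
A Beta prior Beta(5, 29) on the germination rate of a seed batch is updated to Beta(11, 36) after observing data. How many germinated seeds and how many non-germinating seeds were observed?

6 germinated seeds and 7 non-germinating seeds

Under Beta–binomial conjugacy the posterior parameters are (a+s, b+f).
So s = 11 − 5 = 6 and f = 36 − 29 = 7.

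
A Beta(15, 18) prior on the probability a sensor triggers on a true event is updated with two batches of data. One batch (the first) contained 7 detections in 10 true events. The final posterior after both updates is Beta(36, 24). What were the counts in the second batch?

14 detections and 3 misses

Sequential conjugate updates are equivalent to a single update on the pooled data, so total successes = posterior α − prior α and total failures = posterior β − prior β.
Total across both batches: 36−15=21 detections, 24−18=6 misses.
Subtract the first batch: 21−7=14 detections and 6−3=3 misses.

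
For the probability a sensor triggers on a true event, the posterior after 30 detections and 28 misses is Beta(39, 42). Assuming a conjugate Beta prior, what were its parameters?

Under Beta–binomial conjugacy the posterior parameters are (α+s, β+f).
Subtract the data counts: 39−30=9, 42−28=14.

Beta(9, 14)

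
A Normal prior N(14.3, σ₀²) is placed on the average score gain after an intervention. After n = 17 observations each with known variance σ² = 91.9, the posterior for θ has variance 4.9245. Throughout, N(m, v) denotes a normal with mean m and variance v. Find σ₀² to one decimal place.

For the Normal–Normal model with known σ², precisions add: τ_n = τ₀ + n/σ².
So 1/σ₀² = 1/4.9245 − 17/91.9 = 0.203066 − 0.184984 = 0.018082.
Hence σ₀² = 1/0.018082 ≈ 55.3.

σ₀² = 55.3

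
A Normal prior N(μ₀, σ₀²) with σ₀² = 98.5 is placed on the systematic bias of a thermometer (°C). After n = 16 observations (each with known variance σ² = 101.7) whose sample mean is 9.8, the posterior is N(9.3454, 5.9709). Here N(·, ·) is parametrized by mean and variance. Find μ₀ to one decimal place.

With known observation variance, the Normal–Normal posterior has precision τ_n = τ₀ + n/σ² and mean μ_n = (τ₀μ₀ + (n/σ²)x̄)/τ_n.
Here τ₀ = 1/98.5 = 0.010152 and τ_data = 16/101.7 = 0.157325, so τ_n = 0.167477.
Rearranging for μ₀: μ₀ = (μ_n·τ_n − τ_data·x̄)/τ₀ = (9.3454·0.167477 − 0.157325·9.8) / 0.010152 = 0.023355/0.010152 ≈ 2.3.

μ₀ = 2.3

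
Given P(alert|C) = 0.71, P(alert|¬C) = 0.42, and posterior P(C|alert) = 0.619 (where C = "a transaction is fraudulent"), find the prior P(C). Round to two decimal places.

P(C) = 0.49

In odds form, posterior odds = prior odds × likelihood ratio, so prior odds = posterior odds ÷ LR.
Posterior odds = 0.619/(1−0.619) = 1.6247. LR = 0.71/0.42 = 1.6905.
Prior odds = 1.6247/1.6905 = 0.9611, so P(C) = 0.9611/(1+0.9611) ≈ 0.49.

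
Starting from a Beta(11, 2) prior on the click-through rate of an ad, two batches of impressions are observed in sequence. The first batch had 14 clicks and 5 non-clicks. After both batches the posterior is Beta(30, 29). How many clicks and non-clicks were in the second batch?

5 clicks and 22 non-clicks

Sequential conjugate updates are equivalent to a single update on the pooled data, so total successes = posterior α − prior α and total failures = posterior β − prior β.
Total across both batches: 30−11=19 clicks, 29−2=27 non-clicks.
Subtract the first batch: 19−14=5 clicks and 27−5=22 non-clicks.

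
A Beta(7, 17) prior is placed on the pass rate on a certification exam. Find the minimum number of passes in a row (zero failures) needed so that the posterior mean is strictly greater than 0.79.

After k passes and 0 failures the posterior is Beta(7+k, 17), with mean (7+k)/(7+17+k).
Set (7+k)/(24+k) > 0.79 and solve: k > (0.79·24 − 7)/(1 − 0.79) = 56.952.
The smallest integer exceeding 56.952 is 57, and checking k=57: (64)/(81) = 0.7901 > 0.79.

k = 57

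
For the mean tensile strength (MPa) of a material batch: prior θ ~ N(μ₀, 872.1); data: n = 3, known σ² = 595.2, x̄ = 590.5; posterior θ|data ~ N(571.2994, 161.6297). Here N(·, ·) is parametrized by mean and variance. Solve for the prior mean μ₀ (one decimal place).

μ₀ = 486.9

The posterior mean is a precision-weighted average: μ_n = (τ₀μ₀ + τ_data·x̄)/(τ₀+τ_data), with τ₀=1/σ₀² and τ_data=n/σ².
Here τ₀ = 1/872.1 = 0.001147 and τ_data = 3/595.2 = 0.005040, so τ_n = 0.006187.
Rearranging for μ₀: μ₀ = (μ_n·τ_n − τ_data·x̄)/τ₀ = (571.2994·0.006187 − 0.005040·590.5) / 0.001147 = 0.558509/0.001147 ≈ 486.9.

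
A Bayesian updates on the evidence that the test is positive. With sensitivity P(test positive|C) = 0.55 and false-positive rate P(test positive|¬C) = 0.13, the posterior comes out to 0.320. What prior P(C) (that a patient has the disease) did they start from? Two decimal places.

Bayes' rule in odds form gives O(C|E) = O(C)·[P(E|C)/P(E|¬C)], hence O(C) = O(C|E)/LR.
Posterior odds = 0.320/(1−0.320) = 0.4706. LR = 0.55/0.13 = 4.2308.
Prior odds = 0.4706/4.2308 = 0.1112, so P(C) = 0.1112/(1+0.1112) ≈ 0.10.

P(C) = 0.10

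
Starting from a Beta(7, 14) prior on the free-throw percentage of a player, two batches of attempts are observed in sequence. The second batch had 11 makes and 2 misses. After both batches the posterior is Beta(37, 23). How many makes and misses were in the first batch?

Sequential conjugate updates are equivalent to a single update on the pooled data, so total successes = posterior α − prior α and total failures = posterior β − prior β.
Total across both batches: 37−7=30 makes, 23−14=9 misses.
Subtract the second batch: 30−11=19 makes and 9−2=7 misses.

19 makes and 7 misses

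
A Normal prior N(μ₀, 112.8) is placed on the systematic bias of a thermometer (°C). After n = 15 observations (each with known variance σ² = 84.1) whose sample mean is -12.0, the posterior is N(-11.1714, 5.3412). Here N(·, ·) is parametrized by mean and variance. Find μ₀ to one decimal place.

With known observation variance, the Normal–Normal posterior has precision τ_n = τ₀ + n/σ² and mean μ_n = (τ₀μ₀ + (n/σ²)x̄)/τ_n.
Here τ₀ = 1/112.8 = 0.008865 and τ_data = 15/84.1 = 0.178359, so τ_n = 0.187224.
Rearranging for μ₀: μ₀ = (μ_n·τ_n − τ_data·x̄)/τ₀ = (-11.1714·0.187224 − 0.178359·-12.0) / 0.008865 = 0.048754/0.008865 ≈ 5.5.

μ₀ = 5.5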